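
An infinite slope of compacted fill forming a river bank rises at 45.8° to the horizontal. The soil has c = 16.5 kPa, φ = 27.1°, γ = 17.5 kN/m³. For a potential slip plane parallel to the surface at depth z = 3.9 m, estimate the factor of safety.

For an infinite slope with a slip plane parallel to the surface (no pore pressure): FS = [c + γz cos²β tanφ] / [γz sinβ cosβ].
γz = 17.5·3.9 = 68.25 kN/m²
Numerator = 16.5 + 68.25·cos²45.8°·tan27.1° = 16.5 + 68.25·0.4860·0.5117 = 33.475 kPa
Denominator = 68.25·sin45.8°·cos45.8° = 68.25·0.7169·0.6972 = 34.112 kPa
FS = 33.475 / 34.112 = 0.981

FS = 0.98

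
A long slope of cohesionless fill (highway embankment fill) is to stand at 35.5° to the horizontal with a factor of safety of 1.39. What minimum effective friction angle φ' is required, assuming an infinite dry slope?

φ' = 44.8°

FS = tanφ'/tanβ ⇒ tanφ' = FS · tanβ = 1.39 · tan35.5° = 0.9915
φ' = arctan(0.9915) = 44.75°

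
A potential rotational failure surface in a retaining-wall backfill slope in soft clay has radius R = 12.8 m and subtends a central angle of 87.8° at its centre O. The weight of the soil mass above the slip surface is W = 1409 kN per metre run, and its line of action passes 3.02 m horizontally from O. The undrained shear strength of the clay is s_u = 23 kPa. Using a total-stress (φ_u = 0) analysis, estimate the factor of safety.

Taking moments about the centre O, the resisting moment is provided by the undrained shear strength acting along the arc:
Arc length L_a = R·θ = 12.8·(87.8°·π/180) = 12.8·1.5324 = 19.61 m
M_R = s_u·L_a·R = 23·19.61·12.8 = 5774.6 kN·m/m
M_D = W·d = 1409·3.02 = 4255.2 kN·m/m
FS = M_R / M_D = 5774.6 / 4255.2 = 1.357

FS = 1.36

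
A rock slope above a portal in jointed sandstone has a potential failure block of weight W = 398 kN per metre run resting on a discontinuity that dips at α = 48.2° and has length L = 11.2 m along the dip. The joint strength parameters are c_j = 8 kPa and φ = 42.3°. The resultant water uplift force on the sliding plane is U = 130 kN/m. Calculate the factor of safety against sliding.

Resolving the block weight along and normal to the plane and applying the Mohr–Coulomb strength on the joint:
N' = W cosα − U = 398·cos48.2° − 130 = 135.3 kN/m
Driving force T = W sinα = 398·sin48.2° = 296.7 kN/m
Resisting force R = c_j·L + N'·tanφ = 8·11.2 + 135.3·tan42.3° = 89.6 + 123.1 = 212.7 kN/m
FS = R / T = 212.7 / 296.7 = 0.717

FS = 0.72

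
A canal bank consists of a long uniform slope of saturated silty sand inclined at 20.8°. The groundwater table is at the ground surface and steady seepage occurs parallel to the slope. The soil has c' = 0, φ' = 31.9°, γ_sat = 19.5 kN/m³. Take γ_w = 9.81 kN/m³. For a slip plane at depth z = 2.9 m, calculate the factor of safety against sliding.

FS = 0.81

With seepage parallel to the slope and the water table at the surface, the effective normal stress on the slip plane uses the buoyant unit weight γ' = γ_sat − γ_w while the driving shear stress uses γ_sat:
FS = [c' + γ' z cos²β tanφ'] / [γ_sat z sinβ cosβ]
(For c' = 0 this reduces to FS = (γ'/γ_sat)·tanφ'/tanβ.)
γ' = 19.5 − 9.81 = 9.69 kN/m³
Numerator = 0.0 + 9.69·2.9·cos²20.8°·tan31.9° = 0.0 + 9.69·2.9·0.8739·0.6224 = 15.286 kPa
Denominator = 19.5·2.9·sin20.8°·cos20.8° = 19.5·2.9·0.3551·0.9348 = 18.773 kPa
FS = 15.286 / 18.773 = 0.814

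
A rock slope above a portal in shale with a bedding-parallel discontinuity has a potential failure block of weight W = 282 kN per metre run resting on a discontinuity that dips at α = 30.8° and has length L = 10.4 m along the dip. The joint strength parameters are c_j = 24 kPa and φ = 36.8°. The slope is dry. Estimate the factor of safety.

FS = 2.98

Resolving the block weight along and normal to the plane and applying the Mohr–Coulomb strength on the joint:
N' = W cosα = 282·cos30.8° = 242.2 kN/m
Driving force T = W sinα = 282·sin30.8° = 144.4 kN/m
Resisting force R = c_j·L + N'·tanφ = 24·10.4 + 242.2·tan36.8° = 249.6 + 181.2 = 430.8 kN/m
FS = R / T = 430.8 / 144.4 = 2.984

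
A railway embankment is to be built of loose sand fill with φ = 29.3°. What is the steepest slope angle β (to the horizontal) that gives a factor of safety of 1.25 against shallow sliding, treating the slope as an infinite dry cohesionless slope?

For an infinite dry cohesionless slope FS = tanφ/tanβ, so tanβ = tanφ / FS.
tanβ = tan29.3° / 1.25 = 0.5612 / 1.25 = 0.4489
β = arctan(0.4489) = 24.18°

β = 24.2°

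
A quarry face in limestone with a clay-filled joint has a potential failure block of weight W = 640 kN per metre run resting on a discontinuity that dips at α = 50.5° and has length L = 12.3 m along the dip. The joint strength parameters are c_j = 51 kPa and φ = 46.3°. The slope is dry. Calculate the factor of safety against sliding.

FS = 2.13

Resolving the block weight along and normal to the plane and applying the Mohr–Coulomb strength on the joint:
N' = W cosα = 640·cos50.5° = 407.1 kN/m
Driving force T = W sinα = 640·sin50.5° = 493.8 kN/m
Resisting force R = c_j·L + N'·tanφ = 51·12.3 + 407.1·tan46.3° = 627.3 + 426.0 = 1053.3 kN/m
FS = R / T = 1053.3 / 493.8 = 2.133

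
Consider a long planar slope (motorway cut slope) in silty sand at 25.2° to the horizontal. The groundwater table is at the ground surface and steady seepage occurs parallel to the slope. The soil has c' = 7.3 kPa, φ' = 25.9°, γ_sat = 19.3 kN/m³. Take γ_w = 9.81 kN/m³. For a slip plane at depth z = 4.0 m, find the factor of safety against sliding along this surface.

With seepage parallel to the slope and the water table at the surface, the effective normal stress on the slip plane uses the buoyant unit weight γ' = γ_sat − γ_w while the driving shear stress uses γ_sat:
FS = [c' + γ' z cos²β tanφ'] / [γ_sat z sinβ cosβ]
γ' = 19.3 − 9.81 = 9.49 kN/m³
Numerator = 7.3 + 9.49·4.0·cos²25.2°·tan25.9° = 7.3 + 9.49·4.0·0.8187·0.4856 = 22.391 kPa
Denominator = 19.3·4.0·sin25.2°·cos25.2° = 19.3·4.0·0.4258·0.9048 = 29.742 kPa
FS = 22.391 / 29.742 = 0.753

FS = 0.75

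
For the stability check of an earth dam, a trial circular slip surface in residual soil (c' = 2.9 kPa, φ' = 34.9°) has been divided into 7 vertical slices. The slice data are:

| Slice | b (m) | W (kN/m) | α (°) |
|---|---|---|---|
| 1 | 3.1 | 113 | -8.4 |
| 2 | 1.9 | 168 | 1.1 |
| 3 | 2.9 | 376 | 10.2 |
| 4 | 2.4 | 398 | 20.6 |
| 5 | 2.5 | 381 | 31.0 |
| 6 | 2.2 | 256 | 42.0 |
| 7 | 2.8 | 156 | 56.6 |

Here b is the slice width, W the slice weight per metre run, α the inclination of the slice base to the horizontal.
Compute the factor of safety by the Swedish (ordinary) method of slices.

Ordinary method of slices: FS = Σ[c'·Δl_i + (W_i cosα_i)·tanφ'] / Σ W_i sinα_i, with Δl_i = b_i / cosα_i.
Slice 1: Δl = 3.1/cos(-8.4°) = 3.134 m; N'_1 = 113·cos(-8.4°) = 111.8; c'Δl = 9.09; W sinα = -16.5
Slice 2: Δl = 1.9/cos1.1° = 1.900 m; N'_2 = 168·cos1.1° = 168.0; c'Δl = 5.51; W sinα = 3.2
Slice 3: Δl = 2.9/cos10.2° = 2.947 m; N'_3 = 376·cos10.2° = 370.1; c'Δl = 8.55; W sinα = 66.6
Slice 4: Δl = 2.4/cos20.6° = 2.564 m; N'_4 = 398·cos20.6° = 372.6; c'Δl = 7.44; W sinα = 140.0
Slice 5: Δl = 2.5/cos31.0° = 2.917 m; N'_5 = 381·cos31.0° = 326.6; c'Δl = 8.46; W sinα = 196.2
Slice 6: Δl = 2.2/cos42.0° = 2.960 m; N'_6 = 256·cos42.0° = 190.2; c'Δl = 8.59; W sinα = 171.3
Slice 7: Δl = 2.8/cos56.6° = 5.086 m; N'_7 = 156·cos56.6° = 85.9; c'Δl = 14.75; W sinα = 130.2
Σc'Δl = 62.4 kN/m; ΣN' = 1625.1 kN/m; ΣW sinα = 691.1 kN/m
Resisting = 62.4 + 1625.1·tan34.9° = 62.4 + 1133.7 = 1196.0 kN/m
FS = 1196.0 / 691.1 = 1.731

FS = 1.73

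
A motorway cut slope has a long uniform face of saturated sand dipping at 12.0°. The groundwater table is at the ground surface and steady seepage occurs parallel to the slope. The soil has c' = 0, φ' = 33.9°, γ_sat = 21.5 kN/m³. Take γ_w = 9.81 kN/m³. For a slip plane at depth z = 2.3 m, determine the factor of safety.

FS = 1.72

With seepage parallel to the slope and the water table at the surface, the effective normal stress on the slip plane uses the buoyant unit weight γ' = γ_sat − γ_w while the driving shear stress uses γ_sat:
FS = [c' + γ' z cos²β tanφ'] / [γ_sat z sinβ cosβ]
(For c' = 0 this reduces to FS = (γ'/γ_sat)·tanφ'/tanβ.)
γ' = 21.5 − 9.81 = 11.69 kN/m³
Numerator = 0.0 + 11.69·2.3·cos²12.0°·tan33.9° = 0.0 + 11.69·2.3·0.9568·0.6720 = 17.286 kPa
Denominator = 21.5·2.3·sin12.0°·cos12.0° = 21.5·2.3·0.2079·0.9781 = 10.057 kPa
FS = 17.286 / 10.057 = 1.719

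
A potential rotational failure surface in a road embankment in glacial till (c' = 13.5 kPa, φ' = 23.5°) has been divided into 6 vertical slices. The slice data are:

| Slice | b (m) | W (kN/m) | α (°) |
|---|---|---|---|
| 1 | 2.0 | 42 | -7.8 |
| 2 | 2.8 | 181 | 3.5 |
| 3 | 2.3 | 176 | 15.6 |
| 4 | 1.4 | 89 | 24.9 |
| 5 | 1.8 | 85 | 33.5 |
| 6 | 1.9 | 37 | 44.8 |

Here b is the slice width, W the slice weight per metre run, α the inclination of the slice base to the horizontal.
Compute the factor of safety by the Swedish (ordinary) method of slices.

Ordinary method of slices: FS = Σ[c'·Δl_i + (W_i cosα_i)·tanφ'] / Σ W_i sinα_i, with Δl_i = b_i / cosα_i.
Slice 1: Δl = 2.0/cos(-7.8°) = 2.019 m; N'_1 = 42·cos(-7.8°) = 41.6; c'Δl = 27.25; W sinα = -5.7
Slice 2: Δl = 2.8/cos3.5° = 2.805 m; N'_2 = 181·cos3.5° = 180.7; c'Δl = 37.87; W sinα = 11.0
Slice 3: Δl = 2.3/cos15.6° = 2.388 m; N'_3 = 176·cos15.6° = 169.5; c'Δl = 32.24; W sinα = 47.3
Slice 4: Δl = 1.4/cos24.9° = 1.543 m; N'_4 = 89·cos24.9° = 80.7; c'Δl = 20.84; W sinα = 37.5
Slice 5: Δl = 1.8/cos33.5° = 2.159 m; N'_5 = 85·cos33.5° = 70.9; c'Δl = 29.14; W sinα = 46.9
Slice 6: Δl = 1.9/cos44.8° = 2.678 m; N'_6 = 37·cos44.8° = 26.3; c'Δl = 36.15; W sinα = 26.1
Σc'Δl = 183.5 kN/m; ΣN' = 569.7 kN/m; ΣW sinα = 163.1 kN/m
Resisting = 183.5 + 569.7·tan23.5° = 183.5 + 247.7 = 431.2 kN/m
FS = 431.2 / 163.1 = 2.643

FS = 2.64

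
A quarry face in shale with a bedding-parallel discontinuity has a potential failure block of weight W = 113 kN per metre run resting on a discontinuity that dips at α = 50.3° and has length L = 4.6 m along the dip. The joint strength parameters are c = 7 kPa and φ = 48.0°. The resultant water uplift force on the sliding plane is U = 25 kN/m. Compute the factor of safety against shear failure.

FS = 0.97

Resolving the block weight along and normal to the plane and applying the Mohr–Coulomb strength on the joint:
N' = W cosα − U = 113·cos50.3° − 25 = 47.2 kN/m
Driving force T = W sinα = 113·sin50.3° = 86.9 kN/m
Resisting force R = c·L + N'·tanφ = 7·4.6 + 47.2·tan48.0° = 32.2 + 52.4 = 84.6 kN/m
FS = R / T = 84.6 / 86.9 = 0.973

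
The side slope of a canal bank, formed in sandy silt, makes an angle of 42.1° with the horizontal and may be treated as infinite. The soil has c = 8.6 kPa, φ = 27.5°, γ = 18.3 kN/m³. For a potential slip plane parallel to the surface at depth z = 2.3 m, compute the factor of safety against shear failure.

For an infinite slope with a slip plane parallel to the surface (no pore pressure): FS = [c + γz cos²β tanφ] / [γz sinβ cosβ].
γz = 18.3·2.3 = 42.09 kN/m²
Numerator = 8.6 + 42.09·cos²42.1°·tan27.5° = 8.6 + 42.09·0.5505·0.5206 = 20.662 kPa
Denominator = 42.09·sin42.1°·cos42.1° = 42.09·0.6704·0.7420 = 20.937 kPa
FS = 20.662 / 20.937 = 0.987

FS = 0.99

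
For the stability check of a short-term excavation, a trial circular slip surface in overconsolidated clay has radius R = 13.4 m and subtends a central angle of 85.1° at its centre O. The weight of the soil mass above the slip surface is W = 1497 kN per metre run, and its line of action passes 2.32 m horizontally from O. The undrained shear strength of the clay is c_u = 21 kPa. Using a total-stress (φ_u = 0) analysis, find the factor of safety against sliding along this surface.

Taking moments about the centre O, the resisting moment is provided by the undrained shear strength acting along the arc:
Arc length L_a = R·θ = 13.4·(85.1°·π/180) = 13.4·1.4853 = 19.90 m
M_R = c_u·L_a·R = 21·19.90·13.4 = 5600.6 kN·m/m
M_D = W·d = 1497·2.32 = 3473.0 kN·m/m
FS = M_R / M_D = 5600.6 / 3473.0 = 1.613

FS = 1.61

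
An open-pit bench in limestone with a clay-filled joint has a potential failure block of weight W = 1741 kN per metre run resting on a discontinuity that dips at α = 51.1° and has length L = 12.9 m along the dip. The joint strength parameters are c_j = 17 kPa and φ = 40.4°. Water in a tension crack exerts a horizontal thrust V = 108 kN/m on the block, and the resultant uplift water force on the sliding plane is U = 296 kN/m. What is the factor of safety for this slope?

Resolving the block weight along and normal to the plane and applying the Mohr–Coulomb strength on the joint:
N' = W cosα − U − V sinα = 1741·cos51.1° − 296 − 108·sin51.1° = 713.2 kN/m
Driving force T = W sinα + V cosα = 1741·sin51.1° + 108·cos51.1° = 1422.7 kN/m
Resisting force R = c_j·L + N'·tanφ = 17·12.9 + 713.2·tan40.4° = 219.3 + 607.0 = 826.3 kN/m
FS = R / T = 826.3 / 1422.7 = 0.581

FS = 0.58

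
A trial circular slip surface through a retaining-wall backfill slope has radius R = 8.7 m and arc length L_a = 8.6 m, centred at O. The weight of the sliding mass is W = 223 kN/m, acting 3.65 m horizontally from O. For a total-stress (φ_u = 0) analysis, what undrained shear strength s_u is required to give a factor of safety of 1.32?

FS = s_u·L_a·R / (W·d), so s_u = FS·W·d / (L_a·R).
s_u = 1.32·223·3.65 / (8.60·8.7) = 1074.4 / 74.82 = 14.36 kPa

s_u = 14.4 kPa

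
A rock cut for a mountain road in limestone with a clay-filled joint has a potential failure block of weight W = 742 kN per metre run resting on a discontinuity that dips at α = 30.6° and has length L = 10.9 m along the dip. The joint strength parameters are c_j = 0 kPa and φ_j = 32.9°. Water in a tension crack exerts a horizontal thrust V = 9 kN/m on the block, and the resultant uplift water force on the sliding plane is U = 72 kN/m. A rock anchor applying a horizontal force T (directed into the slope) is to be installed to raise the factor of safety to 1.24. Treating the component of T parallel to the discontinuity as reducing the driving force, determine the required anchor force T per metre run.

Resolving forces along and normal to the sliding plane, with the horizontal anchor force T adding T·sinα to the effective normal force and T·cosα acting up the plane against the driving force:
FS = [c_jL + (W cosα − U − V sinα + T sinα) tanφ_j] / [W sinα + V cosα − T cosα]
Without the anchor: N' = 562.1 kN/m, driving T_d = 385.5 kN/m, resisting R = 0·10.9 + 562.1·tan32.9° = 363.6 kN/m, FS = 0.94.
Setting FS = 1.24 and solving for T:
1.24·(385.5 − T cos30.6°) = 363.6 + T sin30.6°·tan32.9°
T·(sin30.6°·tan32.9° + 1.24·cos30.6°) = 1.24·385.5 − 363.6
T·(0.5090·0.6469 + 1.24·0.8607) = 478.0 − 363.6 = 114.3
T·1.3966 = 114.3
T = 81.9 kN/m

T = 82 kN/m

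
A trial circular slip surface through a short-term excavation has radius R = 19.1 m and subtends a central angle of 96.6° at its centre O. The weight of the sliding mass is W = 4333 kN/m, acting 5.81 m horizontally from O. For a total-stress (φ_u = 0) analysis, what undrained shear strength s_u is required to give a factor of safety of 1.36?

s_u = 55.7 kPa

FS = s_u·L_a·R / (W·d), so s_u = FS·W·d / (L_a·R).
Arc length L_a = R·θ = 19.1·(96.6°·π/180) = 19.1·1.6860 = 32.20 m
s_u = 1.36·4333·5.81 / (32.20·19.1) = 34237.6 / 615.07 = 55.67 kPa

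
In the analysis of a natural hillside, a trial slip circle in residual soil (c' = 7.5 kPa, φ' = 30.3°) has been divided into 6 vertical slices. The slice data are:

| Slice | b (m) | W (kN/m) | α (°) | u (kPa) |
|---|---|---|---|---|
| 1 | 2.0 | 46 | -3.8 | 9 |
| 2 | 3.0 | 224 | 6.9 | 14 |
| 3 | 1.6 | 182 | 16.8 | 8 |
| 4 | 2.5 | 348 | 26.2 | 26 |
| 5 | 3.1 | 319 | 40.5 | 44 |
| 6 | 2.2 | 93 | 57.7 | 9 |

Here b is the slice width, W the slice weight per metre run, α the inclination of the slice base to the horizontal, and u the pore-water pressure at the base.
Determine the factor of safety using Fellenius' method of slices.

FS = 1.03

Ordinary method of slices: FS = Σ[c'·Δl_i + (W_i cosα_i − u_i·Δl_i)·tanφ'] / Σ W_i sinα_i, with Δl_i = b_i / cosα_i.
Slice 1: Δl = 2.0/cos(-3.8°) = 2.004 m; N'_1 = 46·cos(-3.8°) − 9·2.004 = 27.9; c'Δl = 15.03; W sinα = -3.0
Slice 2: Δl = 3.0/cos6.9° = 3.022 m; N'_2 = 224·cos6.9° − 14·3.022 = 180.1; c'Δl = 22.66; W sinα = 26.9
Slice 3: Δl = 1.6/cos16.8° = 1.671 m; N'_3 = 182·cos16.8° − 8·1.671 = 160.9; c'Δl = 12.54; W sinα = 52.6
Slice 4: Δl = 2.5/cos26.2° = 2.786 m; N'_4 = 348·cos26.2° − 26·2.786 = 239.8; c'Δl = 20.90; W sinα = 153.6
Slice 5: Δl = 3.1/cos40.5° = 4.077 m; N'_5 = 319·cos40.5° − 44·4.077 = 63.2; c'Δl = 30.58; W sinα = 207.2
Slice 6: Δl = 2.2/cos57.7° = 4.117 m; N'_6 = 93·cos57.7° − 9·4.117 = 12.6; c'Δl = 30.88; W sinα = 78.6
Σc'Δl = 132.6 kN/m; ΣN' = 684.4 kN/m; ΣW sinα = 515.9 kN/m
Resisting = 132.6 + 684.4·tan30.3° = 132.6 + 399.9 = 532.5 kN/m
FS = 532.5 / 515.9 = 1.032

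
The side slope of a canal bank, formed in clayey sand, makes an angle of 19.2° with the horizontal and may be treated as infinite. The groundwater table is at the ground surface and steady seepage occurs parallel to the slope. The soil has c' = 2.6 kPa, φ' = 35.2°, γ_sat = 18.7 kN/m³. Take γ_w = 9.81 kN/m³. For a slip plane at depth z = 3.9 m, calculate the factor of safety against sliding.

FS = 1.08

With seepage parallel to the slope and the water table at the surface, the effective normal stress on the slip plane uses the buoyant unit weight γ' = γ_sat − γ_w while the driving shear stress uses γ_sat:
FS = [c' + γ' z cos²β tanφ'] / [γ_sat z sinβ cosβ]
γ' = 18.7 − 9.81 = 8.89 kN/m³
Numerator = 2.6 + 8.89·3.9·cos²19.2°·tan35.2° = 2.6 + 8.89·3.9·0.8918·0.7054 = 24.413 kPa
Denominator = 18.7·3.9·sin19.2°·cos19.2° = 18.7·3.9·0.3289·0.9444 = 22.650 kPa
FS = 24.413 / 22.650 = 1.078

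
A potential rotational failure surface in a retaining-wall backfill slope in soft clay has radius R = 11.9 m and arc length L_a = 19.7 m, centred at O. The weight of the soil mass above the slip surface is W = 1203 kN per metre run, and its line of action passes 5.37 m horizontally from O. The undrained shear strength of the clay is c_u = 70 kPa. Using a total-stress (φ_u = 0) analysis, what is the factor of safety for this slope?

Taking moments about the centre O, the resisting moment is provided by the undrained shear strength acting along the arc:
M_R = c_u·L_a·R = 70·19.70·11.9 = 16410.1 kN·m/m
M_D = W·d = 1203·5.37 = 6460.1 kN·m/m
FS = M_R / M_D = 16410.1 / 6460.1 = 2.540

FS = 2.54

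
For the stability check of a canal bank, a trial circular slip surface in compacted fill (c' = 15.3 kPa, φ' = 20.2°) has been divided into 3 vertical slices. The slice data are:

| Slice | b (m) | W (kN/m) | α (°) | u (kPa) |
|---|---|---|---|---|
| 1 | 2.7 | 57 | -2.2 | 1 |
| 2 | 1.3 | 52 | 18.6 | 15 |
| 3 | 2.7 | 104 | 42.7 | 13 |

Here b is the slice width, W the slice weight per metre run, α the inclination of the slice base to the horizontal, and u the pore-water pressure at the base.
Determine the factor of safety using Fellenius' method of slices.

Ordinary method of slices: FS = Σ[c'·Δl_i + (W_i cosα_i − u_i·Δl_i)·tanφ'] / Σ W_i sinα_i, with Δl_i = b_i / cosα_i.
Slice 1: Δl = 2.7/cos(-2.2°) = 2.702 m; N'_1 = 57·cos(-2.2°) − 1·2.702 = 54.3; c'Δl = 41.34; W sinα = -2.2
Slice 2: Δl = 1.3/cos18.6° = 1.372 m; N'_2 = 52·cos18.6° − 15·1.372 = 28.7; c'Δl = 20.99; W sinα = 16.6
Slice 3: Δl = 2.7/cos42.7° = 3.674 m; N'_3 = 104·cos42.7° − 13·3.674 = 28.7; c'Δl = 56.21; W sinα = 70.5
Σc'Δl = 118.5 kN/m; ΣN' = 111.6 kN/m; ΣW sinα = 84.9 kN/m
Resisting = 118.5 + 111.6·tan20.2° = 118.5 + 41.1 = 159.6 kN/m
FS = 159.6 / 84.9 = 1.879

FS = 1.88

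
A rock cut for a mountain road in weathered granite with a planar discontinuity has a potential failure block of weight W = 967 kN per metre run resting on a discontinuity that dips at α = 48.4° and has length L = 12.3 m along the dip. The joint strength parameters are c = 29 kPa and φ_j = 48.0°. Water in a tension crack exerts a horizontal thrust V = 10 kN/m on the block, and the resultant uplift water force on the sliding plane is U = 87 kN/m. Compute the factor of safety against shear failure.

FS = 1.32

Resolving the block weight along and normal to the plane and applying the Mohr–Coulomb strength on the joint:
N' = W cosα − U − V sinα = 967·cos48.4° − 87 − 10·sin48.4° = 547.5 kN/m
Driving force T = W sinα + V cosα = 967·sin48.4° + 10·cos48.4° = 729.8 kN/m
Resisting force R = c·L + N'·tanφ_j = 29·12.3 + 547.5·tan48.0° = 356.7 + 608.1 = 964.8 kN/m
FS = R / T = 964.8 / 729.8 = 1.322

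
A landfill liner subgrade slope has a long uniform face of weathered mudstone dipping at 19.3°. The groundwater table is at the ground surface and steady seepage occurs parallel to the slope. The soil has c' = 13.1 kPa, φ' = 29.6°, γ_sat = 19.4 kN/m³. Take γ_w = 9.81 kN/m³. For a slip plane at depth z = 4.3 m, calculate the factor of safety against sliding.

With seepage parallel to the slope and the water table at the surface, the effective normal stress on the slip plane uses the buoyant unit weight γ' = γ_sat − γ_w while the driving shear stress uses γ_sat:
FS = [c' + γ' z cos²β tanφ'] / [γ_sat z sinβ cosβ]
γ' = 19.4 − 9.81 = 9.59 kN/m³
Numerator = 13.1 + 9.59·4.3·cos²19.3°·tan29.6° = 13.1 + 9.59·4.3·0.8908·0.5681 = 33.967 kPa
Denominator = 19.4·4.3·sin19.3°·cos19.3° = 19.4·4.3·0.3305·0.9438 = 26.022 kPa
FS = 33.967 / 26.022 = 1.305

FS = 1.31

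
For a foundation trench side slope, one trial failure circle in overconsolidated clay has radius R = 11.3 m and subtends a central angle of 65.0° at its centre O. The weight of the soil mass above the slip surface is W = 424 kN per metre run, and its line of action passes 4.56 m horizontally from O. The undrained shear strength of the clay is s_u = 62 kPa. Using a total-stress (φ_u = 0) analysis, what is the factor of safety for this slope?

FS = 4.65

Taking moments about the centre O, the resisting moment is provided by the undrained shear strength acting along the arc:
Arc length L_a = R·θ = 11.3·(65.0°·π/180) = 11.3·1.1345 = 12.82 m
M_R = s_u·L_a·R = 62·12.82·11.3 = 8981.3 kN·m/m
M_D = W·d = 424·4.56 = 1933.4 kN·m/m
FS = M_R / M_D = 8981.3 / 1933.4 = 4.645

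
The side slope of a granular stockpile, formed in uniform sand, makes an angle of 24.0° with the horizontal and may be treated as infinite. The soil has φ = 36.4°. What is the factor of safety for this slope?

For a dry cohesionless infinite slope the factor of safety is FS = tanφ / tanβ.
FS = tan36.4° / tan24.0° = 0.7373 / 0.4452 = 1.656

FS = 1.66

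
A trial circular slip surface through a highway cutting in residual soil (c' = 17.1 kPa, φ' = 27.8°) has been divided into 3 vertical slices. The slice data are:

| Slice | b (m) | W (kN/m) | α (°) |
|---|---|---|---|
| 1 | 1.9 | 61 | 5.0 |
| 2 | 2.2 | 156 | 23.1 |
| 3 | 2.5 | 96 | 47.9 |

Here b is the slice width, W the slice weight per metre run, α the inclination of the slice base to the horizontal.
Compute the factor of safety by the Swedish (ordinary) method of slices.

FS = 2.02

Ordinary method of slices: FS = Σ[c'·Δl_i + (W_i cosα_i)·tanφ'] / Σ W_i sinα_i, with Δl_i = b_i / cosα_i.
Slice 1: Δl = 1.9/cos5.0° = 1.907 m; N'_1 = 61·cos5.0° = 60.8; c'Δl = 32.61; W sinα = 5.3
Slice 2: Δl = 2.2/cos23.1° = 2.392 m; N'_2 = 156·cos23.1° = 143.5; c'Δl = 40.90; W sinα = 61.2
Slice 3: Δl = 2.5/cos47.9° = 3.729 m; N'_3 = 96·cos47.9° = 64.4; c'Δl = 63.77; W sinα = 71.2
Σc'Δl = 137.3 kN/m; ΣN' = 268.6 kN/m; ΣW sinα = 137.8 kN/m
Resisting = 137.3 + 268.6·tan27.8° = 137.3 + 141.6 = 278.9 kN/m
FS = 278.9 / 137.8 = 2.025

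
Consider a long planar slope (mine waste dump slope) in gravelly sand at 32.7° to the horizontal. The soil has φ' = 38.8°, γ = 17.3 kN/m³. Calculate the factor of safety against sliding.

FS = 1.25

For a dry cohesionless infinite slope the factor of safety is FS = tanφ' / tanβ.
FS = tan38.8° / tan32.7° = 0.8040 / 0.6420 = 1.252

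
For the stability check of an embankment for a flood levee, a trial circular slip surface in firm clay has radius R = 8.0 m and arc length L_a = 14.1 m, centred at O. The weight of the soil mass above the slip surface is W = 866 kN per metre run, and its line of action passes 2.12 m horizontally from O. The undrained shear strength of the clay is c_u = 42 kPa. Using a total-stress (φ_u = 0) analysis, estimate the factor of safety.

FS = 2.58

Taking moments about the centre O, the resisting moment is provided by the undrained shear strength acting along the arc:
M_R = c_u·L_a·R = 42·14.10·8.0 = 4737.6 kN·m/m
M_D = W·d = 866·2.12 = 1835.9 kN·m/m
FS = M_R / M_D = 4737.6 / 1835.9 = 2.581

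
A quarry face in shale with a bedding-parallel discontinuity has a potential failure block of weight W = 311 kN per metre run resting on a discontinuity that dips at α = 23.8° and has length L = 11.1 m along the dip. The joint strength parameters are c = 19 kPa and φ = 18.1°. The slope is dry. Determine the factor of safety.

Resolving the block weight along and normal to the plane and applying the Mohr–Coulomb strength on the joint:
N' = W cosα = 311·cos23.8° = 284.6 kN/m
Driving force T = W sinα = 311·sin23.8° = 125.5 kN/m
Resisting force R = c·L + N'·tanφ = 19·11.1 + 284.6·tan18.1° = 210.9 + 93.0 = 303.9 kN/m
FS = R / T = 303.9 / 125.5 = 2.422

FS = 2.42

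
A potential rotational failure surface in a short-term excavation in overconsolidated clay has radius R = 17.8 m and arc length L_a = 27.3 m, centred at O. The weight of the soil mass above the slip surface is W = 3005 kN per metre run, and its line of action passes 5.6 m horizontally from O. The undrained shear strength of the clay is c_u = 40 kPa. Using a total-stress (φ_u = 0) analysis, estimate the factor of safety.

FS = 1.16

Taking moments about the centre O, the resisting moment is provided by the undrained shear strength acting along the arc:
M_R = c_u·L_a·R = 40·27.30·17.8 = 19437.6 kN·m/m
M_D = W·d = 3005·5.6 = 16828.0 kN·m/m
FS = M_R / M_D = 19437.6 / 16828.0 = 1.155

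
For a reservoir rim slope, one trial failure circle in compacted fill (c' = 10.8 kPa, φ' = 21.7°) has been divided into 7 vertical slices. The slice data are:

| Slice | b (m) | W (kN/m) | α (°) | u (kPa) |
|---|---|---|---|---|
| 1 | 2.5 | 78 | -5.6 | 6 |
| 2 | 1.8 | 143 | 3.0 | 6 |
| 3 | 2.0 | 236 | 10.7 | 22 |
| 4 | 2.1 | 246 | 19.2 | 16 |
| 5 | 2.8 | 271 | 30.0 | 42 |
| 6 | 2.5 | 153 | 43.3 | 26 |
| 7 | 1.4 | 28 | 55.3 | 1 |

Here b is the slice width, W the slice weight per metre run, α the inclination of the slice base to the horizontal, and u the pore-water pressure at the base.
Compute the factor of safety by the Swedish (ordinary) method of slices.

FS = 1.22

Ordinary method of slices: FS = Σ[c'·Δl_i + (W_i cosα_i − u_i·Δl_i)·tanφ'] / Σ W_i sinα_i, with Δl_i = b_i / cosα_i.
Slice 1: Δl = 2.5/cos(-5.6°) = 2.512 m; N'_1 = 78·cos(-5.6°) − 6·2.512 = 62.6; c'Δl = 27.13; W sinα = -7.6
Slice 2: Δl = 1.8/cos3.0° = 1.802 m; N'_2 = 143·cos3.0° − 6·1.802 = 132.0; c'Δl = 19.47; W sinα = 7.5
Slice 3: Δl = 2.0/cos10.7° = 2.035 m; N'_3 = 236·cos10.7° − 22·2.035 = 187.1; c'Δl = 21.98; W sinα = 43.8
Slice 4: Δl = 2.1/cos19.2° = 2.224 m; N'_4 = 246·cos19.2° − 16·2.224 = 196.7; c'Δl = 24.02; W sinα = 80.9
Slice 5: Δl = 2.8/cos30.0° = 3.233 m; N'_5 = 271·cos30.0° − 42·3.233 = 98.9; c'Δl = 34.92; W sinα = 135.5
Slice 6: Δl = 2.5/cos43.3° = 3.435 m; N'_6 = 153·cos43.3° − 26·3.435 = 22.0; c'Δl = 37.10; W sinα = 104.9
Slice 7: Δl = 1.4/cos55.3° = 2.459 m; N'_7 = 28·cos55.3° − 1·2.459 = 13.5; c'Δl = 26.56; W sinα = 23.0
Σc'Δl = 191.2 kN/m; ΣN' = 712.8 kN/m; ΣW sinα = 388.0 kN/m
Resisting = 191.2 + 712.8·tan21.7° = 191.2 + 283.7 = 474.8 kN/m
FS = 474.8 / 388.0 = 1.224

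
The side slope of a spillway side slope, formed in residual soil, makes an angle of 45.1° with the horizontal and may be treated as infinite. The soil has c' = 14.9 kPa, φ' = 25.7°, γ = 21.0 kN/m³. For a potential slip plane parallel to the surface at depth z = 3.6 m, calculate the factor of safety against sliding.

For an infinite slope with a slip plane parallel to the surface (no pore pressure): FS = [c' + γz cos²β tanφ'] / [γz sinβ cosβ].
γz = 21.0·3.6 = 75.60 kN/m²
Numerator = 14.9 + 75.60·cos²45.1°·tan25.7° = 14.9 + 75.60·0.4983·0.4813 = 33.028 kPa
Denominator = 75.60·sin45.1°·cos45.1° = 75.60·0.7083·0.7059 = 37.800 kPa
FS = 33.028 / 37.800 = 0.874

FS = 0.87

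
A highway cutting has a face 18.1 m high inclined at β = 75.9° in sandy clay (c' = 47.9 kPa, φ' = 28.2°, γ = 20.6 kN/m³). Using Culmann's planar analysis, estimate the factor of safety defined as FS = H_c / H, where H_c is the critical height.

H_c = (4c'/γ) · sinβ cosφ' / [1 − cos(β − φ')]
    = (4·47.9/20.6) · sin75.9°·cos28.2° / [1 − cos47.7°]
    = 9.301 · 0.8548 / 0.3270 = 24.31 m
FS = H_c / H = 24.31 / 18.1 = 1.343

FS = 1.34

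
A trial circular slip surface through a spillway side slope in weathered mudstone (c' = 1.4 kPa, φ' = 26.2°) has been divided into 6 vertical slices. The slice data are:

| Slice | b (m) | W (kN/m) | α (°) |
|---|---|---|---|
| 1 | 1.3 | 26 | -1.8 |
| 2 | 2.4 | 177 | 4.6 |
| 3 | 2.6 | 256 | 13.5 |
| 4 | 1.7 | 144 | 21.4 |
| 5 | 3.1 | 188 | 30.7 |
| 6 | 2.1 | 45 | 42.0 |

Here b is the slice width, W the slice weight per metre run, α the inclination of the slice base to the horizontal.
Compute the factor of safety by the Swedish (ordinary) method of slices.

Ordinary method of slices: FS = Σ[c'·Δl_i + (W_i cosα_i)·tanφ'] / Σ W_i sinα_i, with Δl_i = b_i / cosα_i.
Slice 1: Δl = 1.3/cos(-1.8°) = 1.301 m; N'_1 = 26·cos(-1.8°) = 26.0; c'Δl = 1.82; W sinα = -0.8
Slice 2: Δl = 2.4/cos4.6° = 2.408 m; N'_2 = 177·cos4.6° = 176.4; c'Δl = 3.37; W sinα = 14.2
Slice 3: Δl = 2.6/cos13.5° = 2.674 m; N'_3 = 256·cos13.5° = 248.9; c'Δl = 3.74; W sinα = 59.8
Slice 4: Δl = 1.7/cos21.4° = 1.826 m; N'_4 = 144·cos21.4° = 134.1; c'Δl = 2.56; W sinα = 52.5
Slice 5: Δl = 3.1/cos30.7° = 3.605 m; N'_5 = 188·cos30.7° = 161.7; c'Δl = 5.05; W sinα = 96.0
Slice 6: Δl = 2.1/cos42.0° = 2.826 m; N'_6 = 45·cos42.0° = 33.4; c'Δl = 3.96; W sinα = 30.1
Σc'Δl = 20.5 kN/m; ΣN' = 780.5 kN/m; ΣW sinα = 251.8 kN/m
Resisting = 20.5 + 780.5·tan26.2° = 20.5 + 384.1 = 404.6 kN/m
FS = 404.6 / 251.8 = 1.607

FS = 1.61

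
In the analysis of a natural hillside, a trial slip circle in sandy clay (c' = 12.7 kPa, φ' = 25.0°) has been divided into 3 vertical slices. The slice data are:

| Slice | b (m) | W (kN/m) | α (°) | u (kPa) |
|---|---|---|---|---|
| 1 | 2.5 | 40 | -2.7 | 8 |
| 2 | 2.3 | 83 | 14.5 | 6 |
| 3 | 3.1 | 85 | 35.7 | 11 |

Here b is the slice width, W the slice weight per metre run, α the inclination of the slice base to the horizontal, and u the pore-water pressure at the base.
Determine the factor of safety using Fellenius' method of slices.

Ordinary method of slices: FS = Σ[c'·Δl_i + (W_i cosα_i − u_i·Δl_i)·tanφ'] / Σ W_i sinα_i, with Δl_i = b_i / cosα_i.
Slice 1: Δl = 2.5/cos(-2.7°) = 2.503 m; N'_1 = 40·cos(-2.7°) − 8·2.503 = 19.9; c'Δl = 31.79; W sinα = -1.9
Slice 2: Δl = 2.3/cos14.5° = 2.376 m; N'_2 = 83·cos14.5° − 6·2.376 = 66.1; c'Δl = 30.17; W sinα = 20.8
Slice 3: Δl = 3.1/cos35.7° = 3.817 m; N'_3 = 85·cos35.7° − 11·3.817 = 27.0; c'Δl = 48.48; W sinα = 49.6
Σc'Δl = 110.4 kN/m; ΣN' = 113.1 kN/m; ΣW sinα = 68.5 kN/m
Resisting = 110.4 + 113.1·tan25.0° = 110.4 + 52.7 = 163.2 kN/m
FS = 163.2 / 68.5 = 2.382

FS = 2.38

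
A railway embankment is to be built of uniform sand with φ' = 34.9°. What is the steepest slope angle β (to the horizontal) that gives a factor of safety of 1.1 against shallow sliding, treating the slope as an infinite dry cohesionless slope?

β = 32.4°

For an infinite dry cohesionless slope FS = tanφ'/tanβ, so tanβ = tanφ' / FS.
tanβ = tan34.9° / 1.1 = 0.6976 / 1.1 = 0.6342
β = arctan(0.6342) = 32.38°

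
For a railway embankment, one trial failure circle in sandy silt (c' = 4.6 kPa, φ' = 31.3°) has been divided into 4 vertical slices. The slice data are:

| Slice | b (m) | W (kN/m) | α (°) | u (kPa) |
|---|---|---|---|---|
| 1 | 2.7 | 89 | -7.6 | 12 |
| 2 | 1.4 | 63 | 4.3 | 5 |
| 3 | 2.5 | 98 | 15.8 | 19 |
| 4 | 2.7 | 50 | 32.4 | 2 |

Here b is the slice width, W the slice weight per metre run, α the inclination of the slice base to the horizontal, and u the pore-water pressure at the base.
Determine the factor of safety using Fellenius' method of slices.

FS = 3.50

Ordinary method of slices: FS = Σ[c'·Δl_i + (W_i cosα_i − u_i·Δl_i)·tanφ'] / Σ W_i sinα_i, with Δl_i = b_i / cosα_i.
Slice 1: Δl = 2.7/cos(-7.6°) = 2.724 m; N'_1 = 89·cos(-7.6°) − 12·2.724 = 55.5; c'Δl = 12.53; W sinα = -11.8
Slice 2: Δl = 1.4/cos4.3° = 1.404 m; N'_2 = 63·cos4.3° − 5·1.404 = 55.8; c'Δl = 6.46; W sinα = 4.7
Slice 3: Δl = 2.5/cos15.8° = 2.598 m; N'_3 = 98·cos15.8° − 19·2.598 = 44.9; c'Δl = 11.95; W sinα = 26.7
Slice 4: Δl = 2.7/cos32.4° = 3.198 m; N'_4 = 50·cos32.4° − 2·3.198 = 35.8; c'Δl = 14.71; W sinα = 26.8
Σc'Δl = 45.6 kN/m; ΣN' = 192.1 kN/m; ΣW sinα = 46.4 kN/m
Resisting = 45.6 + 192.1·tan31.3° = 45.6 + 116.8 = 162.4 kN/m
FS = 162.4 / 46.4 = 3.499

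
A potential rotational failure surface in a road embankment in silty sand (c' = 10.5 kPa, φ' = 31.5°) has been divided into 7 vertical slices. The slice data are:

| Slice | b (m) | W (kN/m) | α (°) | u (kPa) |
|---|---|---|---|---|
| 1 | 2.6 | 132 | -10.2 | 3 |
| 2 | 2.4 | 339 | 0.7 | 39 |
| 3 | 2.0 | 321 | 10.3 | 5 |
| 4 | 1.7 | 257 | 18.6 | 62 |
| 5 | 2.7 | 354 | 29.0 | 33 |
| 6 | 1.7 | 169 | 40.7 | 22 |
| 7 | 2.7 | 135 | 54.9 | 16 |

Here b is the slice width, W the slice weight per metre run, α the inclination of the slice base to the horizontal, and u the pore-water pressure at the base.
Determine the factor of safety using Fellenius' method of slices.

Ordinary method of slices: FS = Σ[c'·Δl_i + (W_i cosα_i − u_i·Δl_i)·tanφ'] / Σ W_i sinα_i, with Δl_i = b_i / cosα_i.
Slice 1: Δl = 2.6/cos(-10.2°) = 2.642 m; N'_1 = 132·cos(-10.2°) − 3·2.642 = 122.0; c'Δl = 27.74; W sinα = -23.4
Slice 2: Δl = 2.4/cos0.7° = 2.400 m; N'_2 = 339·cos0.7° − 39·2.400 = 245.4; c'Δl = 25.20; W sinα = 4.1
Slice 3: Δl = 2.0/cos10.3° = 2.033 m; N'_3 = 321·cos10.3° − 5·2.033 = 305.7; c'Δl = 21.34; W sinα = 57.4
Slice 4: Δl = 1.7/cos18.6° = 1.794 m; N'_4 = 257·cos18.6° − 62·1.794 = 132.4; c'Δl = 18.83; W sinα = 82.0
Slice 5: Δl = 2.7/cos29.0° = 3.087 m; N'_5 = 354·cos29.0° − 33·3.087 = 207.7; c'Δl = 32.41; W sinα = 171.6
Slice 6: Δl = 1.7/cos40.7° = 2.242 m; N'_6 = 169·cos40.7° − 22·2.242 = 78.8; c'Δl = 23.54; W sinα = 110.2
Slice 7: Δl = 2.7/cos54.9° = 4.696 m; N'_7 = 135·cos54.9° − 16·4.696 = 2.5; c'Δl = 49.30; W sinα = 110.5
Σc'Δl = 198.4 kN/m; ΣN' = 1094.4 kN/m; ΣW sinα = 512.4 kN/m
Resisting = 198.4 + 1094.4·tan31.5° = 198.4 + 670.7 = 869.0 kN/m
FS = 869.0 / 512.4 = 1.696

FS = 1.70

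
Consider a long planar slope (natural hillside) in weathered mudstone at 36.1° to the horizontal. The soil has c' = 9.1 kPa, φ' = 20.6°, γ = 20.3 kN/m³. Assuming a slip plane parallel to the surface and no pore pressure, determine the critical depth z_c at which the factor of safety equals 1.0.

Setting FS = 1.00 in FS = [c' + γz cos²β tanφ'] / [γz sinβ cosβ] and solving for z:
z = c' / [γ cosβ (FS·sinβ − cosβ·tanφ')]
  = 9.1 / [20.3·cos36.1°·(1.00·sin36.1° − cos36.1°·tan20.6°)]
  = 9.1 / [20.3·0.8080·(1.00·0.5892 − 0.8080·0.3759)]
  = 9.1 / 4.6827 = 1.943 m

z_c = 1.94 m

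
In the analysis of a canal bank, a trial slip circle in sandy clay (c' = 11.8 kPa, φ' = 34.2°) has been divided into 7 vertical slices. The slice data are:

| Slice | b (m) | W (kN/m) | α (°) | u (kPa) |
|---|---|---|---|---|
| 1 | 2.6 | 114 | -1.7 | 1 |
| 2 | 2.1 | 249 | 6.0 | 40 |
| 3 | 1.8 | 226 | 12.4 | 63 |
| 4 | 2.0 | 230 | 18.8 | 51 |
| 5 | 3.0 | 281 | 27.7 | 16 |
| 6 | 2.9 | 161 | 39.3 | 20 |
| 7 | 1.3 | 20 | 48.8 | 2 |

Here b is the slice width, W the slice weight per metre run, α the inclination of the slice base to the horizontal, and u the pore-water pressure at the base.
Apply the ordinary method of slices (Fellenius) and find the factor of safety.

FS = 1.82

Ordinary method of slices: FS = Σ[c'·Δl_i + (W_i cosα_i − u_i·Δl_i)·tanφ'] / Σ W_i sinα_i, with Δl_i = b_i / cosα_i.
Slice 1: Δl = 2.6/cos(-1.7°) = 2.601 m; N'_1 = 114·cos(-1.7°) − 1·2.601 = 111.3; c'Δl = 30.69; W sinα = -3.4
Slice 2: Δl = 2.1/cos6.0° = 2.112 m; N'_2 = 249·cos6.0° − 40·2.112 = 163.2; c'Δl = 24.92; W sinα = 26.0
Slice 3: Δl = 1.8/cos12.4° = 1.843 m; N'_3 = 226·cos12.4° − 63·1.843 = 104.6; c'Δl = 21.75; W sinα = 48.5
Slice 4: Δl = 2.0/cos18.8° = 2.113 m; N'_4 = 230·cos18.8° − 51·2.113 = 110.0; c'Δl = 24.93; W sinα = 74.1
Slice 5: Δl = 3.0/cos27.7° = 3.388 m; N'_5 = 281·cos27.7° − 16·3.388 = 194.6; c'Δl = 39.98; W sinα = 130.6
Slice 6: Δl = 2.9/cos39.3° = 3.748 m; N'_6 = 161·cos39.3° − 20·3.748 = 49.6; c'Δl = 44.22; W sinα = 102.0
Slice 7: Δl = 1.3/cos48.8° = 1.974 m; N'_7 = 20·cos48.8° − 2·1.974 = 9.2; c'Δl = 23.29; W sinα = 15.0
Σc'Δl = 209.8 kN/m; ΣN' = 742.6 kN/m; ΣW sinα = 392.9 kN/m
Resisting = 209.8 + 742.6·tan34.2° = 209.8 + 504.6 = 714.4 kN/m
FS = 714.4 / 392.9 = 1.818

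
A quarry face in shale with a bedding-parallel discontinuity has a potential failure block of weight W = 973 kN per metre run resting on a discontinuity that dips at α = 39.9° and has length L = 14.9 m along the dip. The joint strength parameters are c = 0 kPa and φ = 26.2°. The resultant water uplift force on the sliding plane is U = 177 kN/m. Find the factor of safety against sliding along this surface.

FS = 0.45

Resolving the block weight along and normal to the plane and applying the Mohr–Coulomb strength on the joint:
N' = W cosα − U = 973·cos39.9° − 177 = 569.5 kN/m
Driving force T = W sinα = 973·sin39.9° = 624.1 kN/m
Resisting force R = c·L + N'·tanφ = 0·14.9 + 569.5·tan26.2° = 0.0 + 280.2 = 280.2 kN/m
FS = R / T = 280.2 / 624.1 = 0.449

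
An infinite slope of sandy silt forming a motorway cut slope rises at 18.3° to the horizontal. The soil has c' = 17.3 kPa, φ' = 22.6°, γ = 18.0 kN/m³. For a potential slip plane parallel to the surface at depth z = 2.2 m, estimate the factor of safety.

FS = 2.72

For an infinite slope with a slip plane parallel to the surface (no pore pressure): FS = [c' + γz cos²β tanφ'] / [γz sinβ cosβ].
γz = 18.0·2.2 = 39.60 kN/m²
Numerator = 17.3 + 39.60·cos²18.3°·tan22.6° = 17.3 + 39.60·0.9014·0.4163 = 32.159 kPa
Denominator = 39.60·sin18.3°·cos18.3° = 39.60·0.3140·0.9494 = 11.805 kPa
FS = 32.159 / 11.805 = 2.724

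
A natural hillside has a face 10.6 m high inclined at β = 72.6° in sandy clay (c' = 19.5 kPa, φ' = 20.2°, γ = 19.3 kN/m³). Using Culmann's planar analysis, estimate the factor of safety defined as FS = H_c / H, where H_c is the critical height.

H_c = (4c'/γ) · sinβ cosφ' / [1 − cos(β − φ')]
    = (4·19.5/19.3) · sin72.6°·cos20.2° / [1 − cos52.4°]
    = 4.041 · 0.8955 / 0.3899 = 9.28 m
FS = H_c / H = 9.28 / 10.6 = 0.876

FS = 0.88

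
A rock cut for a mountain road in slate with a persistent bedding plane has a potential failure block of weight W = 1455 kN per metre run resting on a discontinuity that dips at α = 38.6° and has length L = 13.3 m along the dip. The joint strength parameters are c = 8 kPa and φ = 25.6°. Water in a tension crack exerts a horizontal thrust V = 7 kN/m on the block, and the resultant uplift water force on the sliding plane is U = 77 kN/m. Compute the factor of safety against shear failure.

Resolving the block weight along and normal to the plane and applying the Mohr–Coulomb strength on the joint:
N' = W cosα − U − V sinα = 1455·cos38.6° − 77 − 7·sin38.6° = 1055.7 kN/m
Driving force T = W sinα + V cosα = 1455·sin38.6° + 7·cos38.6° = 913.2 kN/m
Resisting force R = c·L + N'·tanφ = 8·13.3 + 1055.7·tan25.6° = 106.4 + 505.8 = 612.2 kN/m
FS = R / T = 612.2 / 913.2 = 0.670

FS = 0.67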